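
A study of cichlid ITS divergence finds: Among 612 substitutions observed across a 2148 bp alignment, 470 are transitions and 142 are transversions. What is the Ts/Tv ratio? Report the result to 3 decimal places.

3.310

R = 470/142 = 3.309859… ≈ 3.310 (to 3 d.p.).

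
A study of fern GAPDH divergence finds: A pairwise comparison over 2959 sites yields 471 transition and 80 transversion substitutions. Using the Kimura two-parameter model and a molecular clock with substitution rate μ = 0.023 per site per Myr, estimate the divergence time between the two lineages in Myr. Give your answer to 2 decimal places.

4.91

P = 471/2959 ≈ 0.159175 and Q = 80/2959 ≈ 0.027036.
Under the Kimura two-parameter model, d = −½ ln(1 − 2P − Q) − ¼ ln(1 − 2Q).
1 − 2P − Q = 0.654614, giving −½ ln(0.654614) = 0.211855.
1 − 2Q = 0.945928, giving −¼ ln(0.945928) = 0.013897.
d = 0.211855 + 0.013897 = 0.225752.
Under a molecular clock d = 2μt, so t = d/(2μ) = 0.225752 / (2 × 0.023) = 4.91 Myr.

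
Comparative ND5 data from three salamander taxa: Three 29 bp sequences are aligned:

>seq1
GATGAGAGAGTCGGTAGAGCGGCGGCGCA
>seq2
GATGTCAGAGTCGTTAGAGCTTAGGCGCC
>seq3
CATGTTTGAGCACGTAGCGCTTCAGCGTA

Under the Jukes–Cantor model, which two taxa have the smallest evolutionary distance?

seq1 and seq2

seq1–seq2: 7/29 differ, p = 0.241, d = 0.291.
seq1–seq3: 12/29 differ, p = 0.414, d = 0.602.
seq2–seq3: 12/29 differ, p = 0.414, d = 0.602.
The smallest distance is between seq1 and seq2.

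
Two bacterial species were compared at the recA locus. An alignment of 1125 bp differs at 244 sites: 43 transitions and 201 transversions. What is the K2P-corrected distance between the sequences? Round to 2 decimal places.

P = 43/1125 ≈ 0.038222 and Q = 201/1125 ≈ 0.178667.
Under the Kimura two-parameter model, d = −½ ln(1 − 2P − Q) − ¼ ln(1 − 2Q).
1 − 2P − Q = 0.744889, giving −½ ln(0.744889) = 0.147260.
1 − 2Q = 0.642666, giving −¼ ln(0.642666) = 0.110533.
d = 0.147260 + 0.110533 = 0.257793.

0.26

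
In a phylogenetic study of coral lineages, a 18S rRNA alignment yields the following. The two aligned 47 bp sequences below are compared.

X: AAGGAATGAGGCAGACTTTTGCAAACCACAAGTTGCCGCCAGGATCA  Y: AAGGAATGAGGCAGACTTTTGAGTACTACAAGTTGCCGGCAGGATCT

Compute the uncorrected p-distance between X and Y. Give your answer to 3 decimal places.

0.128

The sequences differ at 6 of 47 positions (sites 22, 23, 24, 27, 39, 47).
p = 6/47 = 0.127659… ≈ 0.128 (to 3 d.p.).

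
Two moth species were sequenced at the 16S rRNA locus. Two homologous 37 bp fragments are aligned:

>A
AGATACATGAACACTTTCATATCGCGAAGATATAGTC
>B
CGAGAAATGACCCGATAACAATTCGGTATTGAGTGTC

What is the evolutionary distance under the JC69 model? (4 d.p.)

The sequences differ at 20 of 37 sites, so p = 20/37 ≈ 0.540541.
d = −(3/4) ln(1 − 4p/3) = −0.75 ln(1 − 0.720721) = −0.75 ln(0.279279)
  = −0.75 × (-1.275544) = 0.956658 substitutions/site.

0.9567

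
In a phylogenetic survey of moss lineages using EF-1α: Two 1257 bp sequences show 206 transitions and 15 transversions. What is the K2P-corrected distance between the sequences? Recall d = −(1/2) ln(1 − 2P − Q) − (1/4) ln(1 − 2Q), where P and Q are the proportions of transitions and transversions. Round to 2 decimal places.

P = 206/1257 ≈ 0.163882 and Q = 15/1257 ≈ 0.011933.
Under the Kimura two-parameter model, d = −½ ln(1 − 2P − Q) − ¼ ln(1 − 2Q).
1 − 2P − Q = 0.660303, giving −½ ln(0.660303) = 0.207528.
1 − 2Q = 0.976134, giving −¼ ln(0.976134) = 0.006039.
d = 0.207528 + 0.006039 = 0.213567.

0.21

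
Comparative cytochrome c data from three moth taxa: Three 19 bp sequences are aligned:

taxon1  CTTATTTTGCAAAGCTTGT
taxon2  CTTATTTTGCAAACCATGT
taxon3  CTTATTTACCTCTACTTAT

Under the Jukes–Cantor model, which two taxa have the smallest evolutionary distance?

taxon1–taxon2: 2/19 differ, p = 0.105, d = 0.113.
taxon1–taxon3: 7/19 differ, p = 0.368, d = 0.507.
taxon2–taxon3: 8/19 differ, p = 0.421, d = 0.618.
The smallest distance is between taxon1 and taxon2.

taxon1 and taxon2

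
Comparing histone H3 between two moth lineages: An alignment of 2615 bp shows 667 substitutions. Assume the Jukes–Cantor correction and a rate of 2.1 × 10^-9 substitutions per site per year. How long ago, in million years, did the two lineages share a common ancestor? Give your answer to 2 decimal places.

p = 667/2615 ≈ 0.255067.
d = −(3/4) ln(1 − 4p/3) = −0.75 ln(1 − 0.340089) = −0.75 ln(0.659911)
  = −0.75 × (-0.415650) = 0.311738 substitutions/site.
Under a molecular clock d = 2μt, so t = d/(2μ) = 0.311738 / (2 × 2.1 × 10^-9) = 74.22 million years.

74.22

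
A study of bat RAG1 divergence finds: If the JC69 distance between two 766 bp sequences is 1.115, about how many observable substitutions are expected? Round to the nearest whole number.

Invert JC69: p = (3/4)(1 − e^(−4d/3)) = 0.75 × (1 − e^(-1.486667)) = 0.75 × (1 − 0.226125) = 0.580406.
Expected differing sites = pL ≈ 0.580406 × 766 = 444.590996 ≈ 445.

445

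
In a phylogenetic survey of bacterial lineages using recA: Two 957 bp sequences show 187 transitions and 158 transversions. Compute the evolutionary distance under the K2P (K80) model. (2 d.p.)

P = 187/957 ≈ 0.195402 and Q = 158/957 ≈ 0.165099.
Under the Kimura two-parameter model, d = −½ ln(1 − 2P − Q) − ¼ ln(1 − 2Q).
1 − 2P − Q = 0.444097, giving −½ ln(0.444097) = 0.405856.
1 − 2Q = 0.669802, giving −¼ ln(0.669802) = 0.100193.
d = 0.405856 + 0.100193 = 0.506049.

0.51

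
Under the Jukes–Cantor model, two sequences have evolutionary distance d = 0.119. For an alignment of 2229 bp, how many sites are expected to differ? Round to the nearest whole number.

245

Invert JC69: p = (3/4)(1 − e^(−4d/3)) = 0.75 × (1 − e^(-0.158667)) = 0.75 × (1 − 0.853280) = 0.110040.
Expected differing sites = pL ≈ 0.110040 × 2229 = 245.27916 ≈ 245.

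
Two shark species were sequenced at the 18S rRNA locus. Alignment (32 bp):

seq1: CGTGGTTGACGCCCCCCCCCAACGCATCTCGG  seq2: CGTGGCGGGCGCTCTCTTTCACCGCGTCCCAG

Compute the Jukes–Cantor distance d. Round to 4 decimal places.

0.5199

The sequences differ at 12 of 32 sites, so p = 12/32 = 0.375.
d = −(3/4) ln(1 − 4p/3) = −0.75 ln(1 − 0.5) = −0.75 ln(0.5)
  = −0.75 × (-0.693147) = 0.519860 substitutions/site.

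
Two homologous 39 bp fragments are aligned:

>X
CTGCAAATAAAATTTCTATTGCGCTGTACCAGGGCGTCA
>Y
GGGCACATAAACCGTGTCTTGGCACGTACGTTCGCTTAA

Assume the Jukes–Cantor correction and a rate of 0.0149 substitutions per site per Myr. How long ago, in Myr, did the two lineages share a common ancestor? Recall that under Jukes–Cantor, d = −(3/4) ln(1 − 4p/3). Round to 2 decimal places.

The sequences differ at 18 of 39 sites, so p = 18/39 ≈ 0.461538.
d = −(3/4) ln(1 − 4p/3) = −0.75 ln(1 − 0.615384) = −0.75 ln(0.384616)
  = −0.75 × (-0.955510) = 0.716633 substitutions/site.
Under a molecular clock d = 2μt, so t = d/(2μ) = 0.716633 / (2 × 0.0149) = 24.05 Myr.

24.05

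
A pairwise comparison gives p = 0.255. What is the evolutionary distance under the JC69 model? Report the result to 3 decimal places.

0.312

d = −(3/4) ln(1 − 4p/3) = −0.75 ln(1 − 0.34) = −0.75 ln(0.66)
  = −0.75 × (-0.415515) = 0.311636 substitutions/site.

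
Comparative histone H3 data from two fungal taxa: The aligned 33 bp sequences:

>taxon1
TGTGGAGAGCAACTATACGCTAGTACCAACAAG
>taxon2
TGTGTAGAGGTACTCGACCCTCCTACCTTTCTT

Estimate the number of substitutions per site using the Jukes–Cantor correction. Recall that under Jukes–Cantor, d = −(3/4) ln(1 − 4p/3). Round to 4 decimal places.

The sequences differ at 14 of 33 sites, so p = 14/33 ≈ 0.424242.
d = −(3/4) ln(1 − 4p/3) = −0.75 ln(1 − 0.565656) = −0.75 ln(0.434344)
  = −0.75 × (-0.833918) = 0.625439 substitutions/site.

0.6254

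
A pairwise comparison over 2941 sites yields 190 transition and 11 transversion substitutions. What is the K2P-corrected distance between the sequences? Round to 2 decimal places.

0.07

P = 190/2941 ≈ 0.064604 and Q = 11/2941 ≈ 0.00374.
Under the Kimura two-parameter model, d = −½ ln(1 − 2P − Q) − ¼ ln(1 − 2Q).
1 − 2P − Q = 0.867052, giving −½ ln(0.867052) = 0.071328.
1 − 2Q = 0.99252, giving −¼ ln(0.99252) = 0.001877.
d = 0.071328 + 0.001877 = 0.073205.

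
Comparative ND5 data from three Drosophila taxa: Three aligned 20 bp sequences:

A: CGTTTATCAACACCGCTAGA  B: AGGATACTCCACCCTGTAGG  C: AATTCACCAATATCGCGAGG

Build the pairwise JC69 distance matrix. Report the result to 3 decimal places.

d(A,B) = 1.207, d(A,C) = 0.572, d(B,C) = 1.511

A–B: 12/20 sites differ → p = 0.6, d = −0.75 ln(1 − 0.8) = 1.207078 ≈ 1.207.
A–C: 8/20 sites differ → p = 0.4, d = −0.75 ln(1 − 0.533333) = 0.571605 ≈ 0.572.
B–C: 13/20 sites differ → p = 0.65, d = −0.75 ln(1 − 0.866667) = 1.511179 ≈ 1.511.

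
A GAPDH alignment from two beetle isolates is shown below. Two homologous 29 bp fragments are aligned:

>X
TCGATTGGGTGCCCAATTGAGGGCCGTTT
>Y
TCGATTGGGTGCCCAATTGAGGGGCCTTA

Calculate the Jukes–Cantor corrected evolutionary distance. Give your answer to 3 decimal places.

0.111

The sequences differ at 3 of 29 sites (24, 26, 29), so p = 3/29 ≈ 0.103448.
d = −(3/4) ln(1 − 4p/3) = −0.75 ln(1 − 0.137931) = −0.75 ln(0.862069)
  = −0.75 × (-0.148420) = 0.111315 substitutions/site.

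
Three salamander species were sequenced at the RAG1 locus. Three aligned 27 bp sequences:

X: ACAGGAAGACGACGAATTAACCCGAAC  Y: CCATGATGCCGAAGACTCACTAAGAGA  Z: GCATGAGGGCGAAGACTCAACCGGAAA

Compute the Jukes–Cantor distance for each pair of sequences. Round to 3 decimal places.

d(X,Y) = 0.770, d(X,Z) = 0.441, d(Y,Z) = 0.377

X–Y: 13/27 sites differ → p ≈ 0.481481, d = −0.75 ln(1 − 0.641975) = 0.770364 ≈ 0.770.
X–Z: 9/27 sites differ → p ≈ 0.333333, d = −0.75 ln(1 − 0.444444) = 0.440839 ≈ 0.441.
Y–Z: 8/27 sites differ → p ≈ 0.296296, d = −0.75 ln(1 − 0.395061) = 0.376971 ≈ 0.377.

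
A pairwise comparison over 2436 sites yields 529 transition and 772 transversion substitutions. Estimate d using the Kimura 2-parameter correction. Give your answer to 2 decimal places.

0.95

P = 529/2436 ≈ 0.217159 and Q = 772/2436 ≈ 0.316913.
Under the Kimura two-parameter model, d = −½ ln(1 − 2P − Q) − ¼ ln(1 − 2Q).
1 − 2P − Q = 0.248769, giving −½ ln(0.248769) = 0.695615.
1 − 2Q = 0.366174, giving −¼ ln(0.366174) = 0.251162.
d = 0.695615 + 0.251162 = 0.946777.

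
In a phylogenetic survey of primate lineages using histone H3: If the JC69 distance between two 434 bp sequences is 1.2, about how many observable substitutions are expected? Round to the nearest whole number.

260

Invert JC69: p = (3/4)(1 − e^(−4d/3)) = 0.75 × (1 − e^(-1.6)) = 0.75 × (1 − 0.201897) = 0.598577.
Expected differing sites = pL ≈ 0.598577 × 434 = 259.782418 ≈ 260.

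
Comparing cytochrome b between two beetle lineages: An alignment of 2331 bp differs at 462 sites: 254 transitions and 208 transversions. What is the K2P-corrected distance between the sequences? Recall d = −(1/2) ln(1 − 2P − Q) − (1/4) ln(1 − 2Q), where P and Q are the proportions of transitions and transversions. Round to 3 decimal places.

P = 254/2331 ≈ 0.108966 and Q = 208/2331 ≈ 0.089232.
Under the Kimura two-parameter model, d = −½ ln(1 − 2P − Q) − ¼ ln(1 − 2Q).
1 − 2P − Q = 0.692836, giving −½ ln(0.692836) = 0.183481.
1 − 2Q = 0.821536, giving −¼ ln(0.821536) = 0.049145.
d = 0.183481 + 0.049145 = 0.232626.

0.233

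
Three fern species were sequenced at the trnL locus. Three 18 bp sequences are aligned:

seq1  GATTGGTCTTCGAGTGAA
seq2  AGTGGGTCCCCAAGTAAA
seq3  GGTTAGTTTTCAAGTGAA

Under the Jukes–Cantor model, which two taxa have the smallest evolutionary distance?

seq1–seq2: 7/18 differ, p = 0.389, d = 0.548.
seq1–seq3: 4/18 differ, p = 0.222, d = 0.264.
seq2–seq3: 7/18 differ, p = 0.389, d = 0.548.
The smallest distance is between seq1 and seq3.

seq1 and seq3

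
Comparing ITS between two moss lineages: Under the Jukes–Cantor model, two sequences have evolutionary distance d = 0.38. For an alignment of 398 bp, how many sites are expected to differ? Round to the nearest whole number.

Invert JC69: p = (3/4)(1 − e^(−4d/3)) = 0.75 × (1 − e^(-0.506667)) = 0.75 × (1 − 0.602500) = 0.298125.
Expected differing sites = pL ≈ 0.298125 × 398 = 118.65375 ≈ 119.

119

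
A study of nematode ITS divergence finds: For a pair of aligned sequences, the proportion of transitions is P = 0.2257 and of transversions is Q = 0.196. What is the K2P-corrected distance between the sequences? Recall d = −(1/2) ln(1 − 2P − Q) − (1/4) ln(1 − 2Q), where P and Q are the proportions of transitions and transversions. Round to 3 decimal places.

Under the Kimura two-parameter model, d = −½ ln(1 − 2P − Q) − ¼ ln(1 − 2Q).
1 − 2P − Q = 0.3526, giving −½ ln(0.3526) = 0.521211.
1 − 2Q = 0.608, giving −¼ ln(0.608) = 0.124395.
d = 0.521211 + 0.124395 = 0.645606.

0.646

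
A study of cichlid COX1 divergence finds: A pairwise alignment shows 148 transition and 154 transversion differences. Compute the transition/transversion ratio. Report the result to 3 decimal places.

0.961

R = 148/154 = 0.961038… ≈ 0.961 (to 3 d.p.).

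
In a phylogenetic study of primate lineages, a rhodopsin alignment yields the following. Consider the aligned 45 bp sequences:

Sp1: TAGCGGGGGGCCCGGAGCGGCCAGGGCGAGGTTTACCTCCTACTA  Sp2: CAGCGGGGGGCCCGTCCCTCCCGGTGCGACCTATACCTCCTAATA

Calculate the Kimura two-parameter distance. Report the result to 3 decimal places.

0.333

Of 45 sites, 2 differences are transitions and 10 are transversions, so P = 2/45 ≈ 0.044444 and Q = 10/45 ≈ 0.222222.
Under the Kimura two-parameter model, d = −½ ln(1 − 2P − Q) − ¼ ln(1 − 2Q).
1 − 2P − Q = 0.68889, giving −½ ln(0.68889) = 0.186337.
1 − 2Q = 0.555556, giving −¼ ln(0.555556) = 0.146946.
d = 0.186337 + 0.146946 = 0.333283.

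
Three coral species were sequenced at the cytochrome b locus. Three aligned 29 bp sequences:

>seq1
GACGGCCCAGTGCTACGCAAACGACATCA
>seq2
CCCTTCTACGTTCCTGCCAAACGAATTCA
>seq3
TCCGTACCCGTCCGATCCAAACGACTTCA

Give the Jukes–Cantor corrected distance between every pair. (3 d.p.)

d(seq1,seq2) = 0.774, d(seq1,seq3) = 0.462, d(seq2,seq3) = 0.462

seq1–seq2: 14/29 sites differ → p ≈ 0.482759, d = −0.75 ln(1 − 0.643679) = 0.773942 ≈ 0.774.
seq1–seq3: 10/29 sites differ → p ≈ 0.344828, d = −0.75 ln(1 − 0.459771) = 0.461822 ≈ 0.462.
seq2–seq3: 10/29 sites differ → p ≈ 0.344828, d = −0.75 ln(1 − 0.459771) = 0.461822 ≈ 0.462.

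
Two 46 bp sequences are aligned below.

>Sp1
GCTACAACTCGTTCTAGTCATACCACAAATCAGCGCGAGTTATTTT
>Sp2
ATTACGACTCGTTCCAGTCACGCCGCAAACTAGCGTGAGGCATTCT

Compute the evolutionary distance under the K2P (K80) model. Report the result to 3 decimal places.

0.403

Of 46 sites, 12 differences are transitions and 1 are transversions, so P = 12/46 ≈ 0.26087 and Q = 1/46 ≈ 0.021739.
Under the Kimura two-parameter model, d = −½ ln(1 − 2P − Q) − ¼ ln(1 − 2Q).
1 − 2P − Q = 0.456521, giving −½ ln(0.456521) = 0.392060.
1 − 2Q = 0.956522, giving −¼ ln(0.956522) = 0.011113.
d = 0.392060 + 0.011113 = 0.403173.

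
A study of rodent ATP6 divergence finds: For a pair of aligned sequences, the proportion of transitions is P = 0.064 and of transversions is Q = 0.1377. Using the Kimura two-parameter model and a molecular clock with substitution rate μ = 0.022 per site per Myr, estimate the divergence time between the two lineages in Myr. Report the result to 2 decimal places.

Under the Kimura two-parameter model, d = −½ ln(1 − 2P − Q) − ¼ ln(1 − 2Q).
1 − 2P − Q = 0.7343, giving −½ ln(0.7343) = 0.154419.
1 − 2Q = 0.7246, giving −¼ ln(0.7246) = 0.080534.
d = 0.154419 + 0.080534 = 0.234953.
Under a molecular clock d = 2μt, so t = d/(2μ) = 0.234953 / (2 × 0.022) = 5.34 Myr.

5.34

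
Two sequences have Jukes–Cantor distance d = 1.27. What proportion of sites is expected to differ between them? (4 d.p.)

0.6121

p = (3/4)(1 − e^(−4d/3)) = 0.75 × (1 − e^(-1.693333)) = 0.75 × (1 − 0.183906) = 0.612071.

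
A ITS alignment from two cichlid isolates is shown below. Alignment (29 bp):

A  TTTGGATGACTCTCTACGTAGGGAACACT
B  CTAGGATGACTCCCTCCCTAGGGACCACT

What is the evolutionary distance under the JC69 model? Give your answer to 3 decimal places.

0.242

The sequences differ at 6 of 29 sites (1, 3, 13, 16, 18, 25), so p = 6/29 ≈ 0.206897.
d = −(3/4) ln(1 − 4p/3) = −0.75 ln(1 − 0.275863) = −0.75 ln(0.724137)
  = −0.75 × (-0.322775) = 0.242081 substitutions/site.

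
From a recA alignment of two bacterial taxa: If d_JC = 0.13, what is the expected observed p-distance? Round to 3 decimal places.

0.119

p = (3/4)(1 − e^(−4d/3)) = 0.75 × (1 − e^(-0.173333)) = 0.75 × (1 − 0.840858) = 0.119357.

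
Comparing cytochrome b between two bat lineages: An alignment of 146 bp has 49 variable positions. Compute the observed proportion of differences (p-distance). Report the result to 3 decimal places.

p = 49/146 = 0.335616… ≈ 0.336 (to 3 d.p.).

0.336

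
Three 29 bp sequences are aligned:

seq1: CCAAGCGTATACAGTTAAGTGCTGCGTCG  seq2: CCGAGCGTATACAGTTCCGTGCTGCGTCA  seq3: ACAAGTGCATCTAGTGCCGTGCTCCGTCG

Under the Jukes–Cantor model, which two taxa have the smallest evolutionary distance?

seq1 and seq2

seq1–seq2: 4/29 differ, p = 0.138, d = 0.152.
seq1–seq3: 9/29 differ, p = 0.310, d = 0.401.
seq2–seq3: 9/29 differ, p = 0.310, d = 0.401.
The smallest distance is between seq1 and seq2.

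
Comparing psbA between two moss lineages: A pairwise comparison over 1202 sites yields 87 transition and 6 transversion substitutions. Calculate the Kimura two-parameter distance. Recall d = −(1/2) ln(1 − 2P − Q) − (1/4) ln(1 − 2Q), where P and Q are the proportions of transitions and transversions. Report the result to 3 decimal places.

P = 87/1202 ≈ 0.072379 and Q = 6/1202 ≈ 0.004992.
Under the Kimura two-parameter model, d = −½ ln(1 − 2P − Q) − ¼ ln(1 − 2Q).
1 − 2P − Q = 0.85025, giving −½ ln(0.85025) = 0.081112.
1 − 2Q = 0.990016, giving −¼ ln(0.990016) = 0.002509.
d = 0.081112 + 0.002509 = 0.083621.

0.084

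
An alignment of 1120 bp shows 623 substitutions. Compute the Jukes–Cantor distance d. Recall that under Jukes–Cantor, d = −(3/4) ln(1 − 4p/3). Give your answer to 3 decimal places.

p = 623/1120 = 0.55625.
d = −(3/4) ln(1 − 4p/3) = −0.75 ln(1 − 0.741667) = −0.75 ln(0.258333)
  = −0.75 × (-1.353506) = 1.015130 substitutions/site.

1.015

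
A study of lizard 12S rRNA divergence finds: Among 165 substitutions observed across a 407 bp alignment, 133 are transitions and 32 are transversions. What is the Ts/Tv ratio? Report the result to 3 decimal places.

R = 133/32 = 4.15625 ≈ 4.156 (to 3 d.p.).

4.156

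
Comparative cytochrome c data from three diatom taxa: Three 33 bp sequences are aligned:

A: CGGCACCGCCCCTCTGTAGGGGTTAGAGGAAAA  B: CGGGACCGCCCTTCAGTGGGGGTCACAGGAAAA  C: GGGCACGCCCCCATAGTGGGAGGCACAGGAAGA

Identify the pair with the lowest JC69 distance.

A and B

A–B: 6/33 differ, p = 0.182, d = 0.208.
A–C: 12/33 differ, p = 0.364, d = 0.497.
B–C: 10/33 differ, p = 0.303, d = 0.388.
The smallest distance is between A and B.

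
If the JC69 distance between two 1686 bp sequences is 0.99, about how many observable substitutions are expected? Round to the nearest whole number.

Invert JC69: p = (3/4)(1 − e^(−4d/3)) = 0.75 × (1 − e^(-1.32)) = 0.75 × (1 − 0.267135) = 0.549649.
Expected differing sites = pL ≈ 0.549649 × 1686 = 926.708214 ≈ 927.

927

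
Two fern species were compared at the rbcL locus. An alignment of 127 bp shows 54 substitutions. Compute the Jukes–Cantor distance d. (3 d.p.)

p = 54/127 ≈ 0.425197.
d = −(3/4) ln(1 − 4p/3) = −0.75 ln(1 − 0.566929) = −0.75 ln(0.433071)
  = −0.75 × (-0.836854) = 0.627641 substitutions/site.

0.628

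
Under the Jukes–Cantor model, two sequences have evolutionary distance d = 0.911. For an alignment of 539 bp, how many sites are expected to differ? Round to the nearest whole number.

284

Invert JC69: p = (3/4)(1 − e^(−4d/3)) = 0.75 × (1 − e^(-1.214667)) = 0.75 × (1 − 0.296809) = 0.527393.
Expected differing sites = pL ≈ 0.527393 × 539 = 284.264827 ≈ 284.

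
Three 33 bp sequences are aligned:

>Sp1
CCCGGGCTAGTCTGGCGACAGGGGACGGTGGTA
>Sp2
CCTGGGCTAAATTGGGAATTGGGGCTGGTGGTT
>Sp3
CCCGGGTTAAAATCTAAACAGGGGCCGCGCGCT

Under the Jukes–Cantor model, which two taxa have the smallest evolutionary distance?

Sp1–Sp2: 11/33 differ, p = 0.333, d = 0.441.
Sp1–Sp3: 14/33 differ, p = 0.424, d = 0.625.
Sp2–Sp3: 13/33 differ, p = 0.394, d = 0.559.
The smallest distance is between Sp1 and Sp2.

Sp1 and Sp2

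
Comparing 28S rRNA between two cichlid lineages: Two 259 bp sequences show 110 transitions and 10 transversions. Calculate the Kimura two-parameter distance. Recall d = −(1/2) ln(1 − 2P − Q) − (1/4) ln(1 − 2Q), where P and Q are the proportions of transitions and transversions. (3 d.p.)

P = 110/259 ≈ 0.42471 and Q = 10/259 ≈ 0.03861.
Under the Kimura two-parameter model, d = −½ ln(1 − 2P − Q) − ¼ ln(1 − 2Q).
1 − 2P − Q = 0.11197, giving −½ ln(0.11197) = 1.094762.
1 − 2Q = 0.92278, giving −¼ ln(0.92278) = 0.020091.
d = 1.094762 + 0.020091 = 1.114853.

1.115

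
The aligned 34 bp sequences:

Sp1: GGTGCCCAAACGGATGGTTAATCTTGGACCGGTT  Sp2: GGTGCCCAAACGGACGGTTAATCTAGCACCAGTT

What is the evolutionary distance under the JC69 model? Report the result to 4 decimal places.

0.1280

The sequences differ at 4 of 34 sites (15, 25, 27, 31), so p = 4/34 ≈ 0.117647.
d = −(3/4) ln(1 − 4p/3) = −0.75 ln(1 − 0.156863) = −0.75 ln(0.843137)
  = −0.75 × (-0.170626) = 0.127970 substitutions/site.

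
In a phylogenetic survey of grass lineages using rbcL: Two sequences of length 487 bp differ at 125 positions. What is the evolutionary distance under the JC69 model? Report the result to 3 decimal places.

p = 125/487 ≈ 0.256674.
d = −(3/4) ln(1 − 4p/3) = −0.75 ln(1 − 0.342232) = −0.75 ln(0.657768)
  = −0.75 × (-0.418903) = 0.314177 substitutions/site.

0.314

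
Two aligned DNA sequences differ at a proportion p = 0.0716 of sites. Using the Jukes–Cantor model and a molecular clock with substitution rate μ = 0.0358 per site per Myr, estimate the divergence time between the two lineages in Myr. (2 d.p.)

d = −(3/4) ln(1 − 4p/3) = −0.75 ln(1 − 0.095467) = −0.75 ln(0.904533)
  = −0.75 × (-0.100336) = 0.075252 substitutions/site.
Under a molecular clock d = 2μt, so t = d/(2μ) = 0.075252 / (2 × 0.0358) = 1.05 Myr.

1.05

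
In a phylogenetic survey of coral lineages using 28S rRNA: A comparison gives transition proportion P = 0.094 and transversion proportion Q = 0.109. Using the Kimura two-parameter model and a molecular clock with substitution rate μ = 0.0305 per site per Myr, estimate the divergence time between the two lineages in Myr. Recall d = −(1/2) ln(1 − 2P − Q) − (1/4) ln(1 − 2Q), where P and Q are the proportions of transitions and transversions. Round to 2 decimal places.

Under the Kimura two-parameter model, d = −½ ln(1 − 2P − Q) − ¼ ln(1 − 2Q).
1 − 2P − Q = 0.703, giving −½ ln(0.703) = 0.176199.
1 − 2Q = 0.782, giving −¼ ln(0.782) = 0.061475.
d = 0.176199 + 0.061475 = 0.237674.
Under a molecular clock d = 2μt, so t = d/(2μ) = 0.237674 / (2 × 0.0305) = 3.90 Myr.

3.90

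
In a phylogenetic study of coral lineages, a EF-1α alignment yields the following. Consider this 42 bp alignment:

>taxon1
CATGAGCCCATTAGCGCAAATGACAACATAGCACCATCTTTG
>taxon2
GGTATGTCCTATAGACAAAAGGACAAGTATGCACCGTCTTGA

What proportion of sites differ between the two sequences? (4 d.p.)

The sequences differ at 18 of 42 positions.
p = 18/42 = 0.428571… ≈ 0.4286 (to 4 d.p.).

0.4286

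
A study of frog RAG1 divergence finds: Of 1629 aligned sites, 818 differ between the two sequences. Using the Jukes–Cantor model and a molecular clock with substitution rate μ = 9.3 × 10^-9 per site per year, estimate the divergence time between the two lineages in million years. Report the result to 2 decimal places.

p = 818/1629 ≈ 0.502149.
d = −(3/4) ln(1 − 4p/3) = −0.75 ln(1 − 0.669532) = −0.75 ln(0.330468)
  = −0.75 × (-1.107245) = 0.830434 substitutions/site.
Under a molecular clock d = 2μt, so t = d/(2μ) = 0.830434 / (2 × 9.3 × 10^-9) = 44.65 million years.

44.65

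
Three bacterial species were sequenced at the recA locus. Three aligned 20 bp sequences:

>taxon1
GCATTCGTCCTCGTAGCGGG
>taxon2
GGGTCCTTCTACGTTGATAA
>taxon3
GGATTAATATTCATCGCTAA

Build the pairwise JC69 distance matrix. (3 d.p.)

taxon1–taxon2: 11/20 sites differ → p = 0.55, d = −0.75 ln(1 − 0.733333) = 0.991316 ≈ 0.991.
taxon1–taxon3: 10/20 sites differ → p = 0.5, d = −0.75 ln(1 − 0.666667) = 0.823960 ≈ 0.824.
taxon2–taxon3: 9/20 sites differ → p = 0.45, d = −0.75 ln(1 − 0.6) = 0.687218 ≈ 0.687.

d(taxon1,taxon2) = 0.991, d(taxon1,taxon3) = 0.824, d(taxon2,taxon3) = 0.687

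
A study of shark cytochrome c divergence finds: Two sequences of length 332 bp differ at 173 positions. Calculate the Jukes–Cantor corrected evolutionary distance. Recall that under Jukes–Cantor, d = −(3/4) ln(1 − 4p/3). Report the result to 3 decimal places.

0.890

p = 173/332 ≈ 0.521084.
d = −(3/4) ln(1 − 4p/3) = −0.75 ln(1 − 0.694779) = −0.75 ln(0.305221)
  = −0.75 × (-1.186719) = 0.890039 substitutions/site.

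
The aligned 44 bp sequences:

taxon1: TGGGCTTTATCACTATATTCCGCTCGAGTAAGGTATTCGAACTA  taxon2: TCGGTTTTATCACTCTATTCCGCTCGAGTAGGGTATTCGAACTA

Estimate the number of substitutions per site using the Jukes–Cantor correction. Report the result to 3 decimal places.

0.097

The sequences differ at 4 of 44 sites (2, 5, 15, 31), so p = 4/44 ≈ 0.090909.
d = −(3/4) ln(1 − 4p/3) = −0.75 ln(1 − 0.121212) = −0.75 ln(0.878788)
  = −0.75 × (-0.129212) = 0.096909 substitutions/site.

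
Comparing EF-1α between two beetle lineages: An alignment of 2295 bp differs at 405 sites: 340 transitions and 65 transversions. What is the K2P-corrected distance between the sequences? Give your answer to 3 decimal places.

0.211

P = 340/2295 ≈ 0.148148 and Q = 65/2295 ≈ 0.028322.
Under the Kimura two-parameter model, d = −½ ln(1 − 2P − Q) − ¼ ln(1 − 2Q).
1 − 2P − Q = 0.675382, giving −½ ln(0.675382) = 0.196238.
1 − 2Q = 0.943356, giving −¼ ln(0.943356) = 0.014578.
d = 0.196238 + 0.014578 = 0.210816.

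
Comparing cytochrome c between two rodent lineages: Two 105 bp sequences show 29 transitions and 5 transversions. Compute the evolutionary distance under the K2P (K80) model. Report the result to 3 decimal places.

0.483

P = 29/105 ≈ 0.27619 and Q = 5/105 ≈ 0.047619.
Under the Kimura two-parameter model, d = −½ ln(1 − 2P − Q) − ¼ ln(1 − 2Q).
1 − 2P − Q = 0.400001, giving −½ ln(0.400001) = 0.458144.
1 − 2Q = 0.904762, giving −¼ ln(0.904762) = 0.025021.
d = 0.458144 + 0.025021 = 0.483165.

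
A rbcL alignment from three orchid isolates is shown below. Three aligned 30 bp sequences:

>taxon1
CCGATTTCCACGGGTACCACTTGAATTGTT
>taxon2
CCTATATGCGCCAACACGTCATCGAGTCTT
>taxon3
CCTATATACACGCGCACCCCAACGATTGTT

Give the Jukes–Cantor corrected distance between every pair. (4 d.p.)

taxon1–taxon2: 15/30 sites differ → p = 0.5, d = −0.75 ln(1 − 0.666667) = 0.823960 ≈ 0.8240.
taxon1–taxon3: 10/30 sites differ → p ≈ 0.333333, d = −0.75 ln(1 − 0.444444) = 0.440839 ≈ 0.4408.
taxon2–taxon3: 10/30 sites differ → p ≈ 0.333333, d = −0.75 ln(1 − 0.444444) = 0.440839 ≈ 0.4408.

d(taxon1,taxon2) = 0.8240, d(taxon1,taxon3) = 0.4408, d(taxon2,taxon3) = 0.4408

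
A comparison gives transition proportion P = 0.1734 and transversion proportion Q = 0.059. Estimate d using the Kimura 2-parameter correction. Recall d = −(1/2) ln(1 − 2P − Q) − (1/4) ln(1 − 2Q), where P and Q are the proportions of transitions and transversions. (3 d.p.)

Under the Kimura two-parameter model, d = −½ ln(1 − 2P − Q) − ¼ ln(1 − 2Q).
1 − 2P − Q = 0.5942, giving −½ ln(0.5942) = 0.260270.
1 − 2Q = 0.882, giving −¼ ln(0.882) = 0.031391.
d = 0.260270 + 0.031391 = 0.291661.

0.292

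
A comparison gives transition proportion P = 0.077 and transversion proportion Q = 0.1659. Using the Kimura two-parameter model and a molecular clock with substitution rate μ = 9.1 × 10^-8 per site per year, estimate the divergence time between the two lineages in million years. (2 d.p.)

1.61

Under the Kimura two-parameter model, d = −½ ln(1 − 2P − Q) − ¼ ln(1 − 2Q).
1 − 2P − Q = 0.6801, giving −½ ln(0.6801) = 0.192758.
1 − 2Q = 0.6682, giving −¼ ln(0.6682) = 0.100792.
d = 0.192758 + 0.100792 = 0.293550.
Under a molecular clock d = 2μt, so t = d/(2μ) = 0.293550 / (2 × 9.1 × 10^-8) = 1.61 million years.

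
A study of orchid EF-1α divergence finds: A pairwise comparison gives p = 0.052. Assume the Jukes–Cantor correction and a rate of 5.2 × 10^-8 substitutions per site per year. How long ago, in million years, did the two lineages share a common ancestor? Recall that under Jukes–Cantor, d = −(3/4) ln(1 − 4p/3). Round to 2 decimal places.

d = −(3/4) ln(1 − 4p/3) = −0.75 ln(1 − 0.069333) = −0.75 ln(0.930667)
  = −0.75 × (-0.071854) = 0.053891 substitutions/site.
Under a molecular clock d = 2μt, so t = d/(2μ) = 0.053891 / (2 × 5.2 × 10^-8) = 0.52 million years.

0.52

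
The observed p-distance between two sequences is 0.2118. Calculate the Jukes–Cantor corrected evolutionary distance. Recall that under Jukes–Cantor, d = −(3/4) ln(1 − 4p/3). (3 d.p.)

0.249

d = −(3/4) ln(1 − 4p/3) = −0.75 ln(1 − 0.2824) = −0.75 ln(0.7176)
  = −0.75 × (-0.331843) = 0.248882 substitutions/site.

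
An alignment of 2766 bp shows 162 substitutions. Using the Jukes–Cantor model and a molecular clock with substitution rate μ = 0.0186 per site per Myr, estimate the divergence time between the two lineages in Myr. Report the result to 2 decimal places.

1.64

p = 162/2766 ≈ 0.058568.
d = −(3/4) ln(1 − 4p/3) = −0.75 ln(1 − 0.078091) = −0.75 ln(0.921909)
  = −0.75 × (-0.081309) = 0.060982 substitutions/site.
Under a molecular clock d = 2μt, so t = d/(2μ) = 0.060982 / (2 × 0.0186) = 1.64 Myr.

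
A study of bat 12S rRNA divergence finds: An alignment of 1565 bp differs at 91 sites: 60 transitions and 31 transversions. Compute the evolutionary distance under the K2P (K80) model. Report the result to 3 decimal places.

0.061

P = 60/1565 ≈ 0.038339 and Q = 31/1565 ≈ 0.019808.
Under the Kimura two-parameter model, d = −½ ln(1 − 2P − Q) − ¼ ln(1 − 2Q).
1 − 2P − Q = 0.903514, giving −½ ln(0.903514) = 0.050732.
1 − 2Q = 0.960384, giving −¼ ln(0.960384) = 0.010106.
d = 0.050732 + 0.010106 = 0.060838.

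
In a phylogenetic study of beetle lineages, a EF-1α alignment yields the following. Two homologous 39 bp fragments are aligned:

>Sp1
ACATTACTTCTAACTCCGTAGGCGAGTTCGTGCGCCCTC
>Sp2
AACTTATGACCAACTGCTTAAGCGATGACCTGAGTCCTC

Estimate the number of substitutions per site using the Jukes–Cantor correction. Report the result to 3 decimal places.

The sequences differ at 15 of 39 sites, so p = 15/39 ≈ 0.384615.
d = −(3/4) ln(1 − 4p/3) = −0.75 ln(1 − 0.51282) = −0.75 ln(0.48718)
  = −0.75 × (-0.719122) = 0.539342 substitutions/site.

0.539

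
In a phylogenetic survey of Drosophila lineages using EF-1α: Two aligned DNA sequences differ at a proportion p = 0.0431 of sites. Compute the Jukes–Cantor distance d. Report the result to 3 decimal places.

0.044

d = −(3/4) ln(1 − 4p/3) = −0.75 ln(1 − 0.057467) = −0.75 ln(0.942533)
  = −0.75 × (-0.059184) = 0.044388 substitutions/site.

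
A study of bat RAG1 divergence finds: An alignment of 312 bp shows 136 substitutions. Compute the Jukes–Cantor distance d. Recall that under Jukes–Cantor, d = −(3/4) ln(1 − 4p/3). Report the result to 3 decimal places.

p = 136/312 ≈ 0.435897.
d = −(3/4) ln(1 − 4p/3) = −0.75 ln(1 − 0.581196) = −0.75 ln(0.418804)
  = −0.75 × (-0.870352) = 0.652764 substitutions/site.

0.653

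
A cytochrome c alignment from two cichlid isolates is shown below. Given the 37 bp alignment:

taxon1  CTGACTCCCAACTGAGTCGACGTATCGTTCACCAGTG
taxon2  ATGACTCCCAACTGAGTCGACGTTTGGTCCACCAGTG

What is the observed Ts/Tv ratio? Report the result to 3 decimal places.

Transitions are A↔G and C↔T; transversions are all other mismatches.
Transitions: 1. Transversions: 3.
R = 1/3 = 0.333333… ≈ 0.333 (to 3 d.p.).

0.333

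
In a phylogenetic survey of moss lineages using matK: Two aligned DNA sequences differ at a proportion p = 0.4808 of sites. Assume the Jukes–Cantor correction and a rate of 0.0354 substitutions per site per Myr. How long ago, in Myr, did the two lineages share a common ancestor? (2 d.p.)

d = −(3/4) ln(1 − 4p/3) = −0.75 ln(1 − 0.641067) = −0.75 ln(0.358933)
  = −0.75 × (-1.024620) = 0.768465 substitutions/site.
Under a molecular clock d = 2μt, so t = d/(2μ) = 0.768465 / (2 × 0.0354) = 10.85 Myr.

10.85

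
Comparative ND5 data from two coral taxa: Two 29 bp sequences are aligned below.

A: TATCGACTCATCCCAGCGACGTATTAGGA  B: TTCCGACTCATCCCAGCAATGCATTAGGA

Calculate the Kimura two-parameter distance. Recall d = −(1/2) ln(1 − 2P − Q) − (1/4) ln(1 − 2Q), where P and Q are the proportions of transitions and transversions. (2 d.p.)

0.20

Of 29 sites, 4 differences are transitions and 1 are transversions, so P = 4/29 ≈ 0.137931 and Q = 1/29 ≈ 0.034483.
Under the Kimura two-parameter model, d = −½ ln(1 − 2P − Q) − ¼ ln(1 − 2Q).
1 − 2P − Q = 0.689655, giving −½ ln(0.689655) = 0.185782.
1 − 2Q = 0.931034, giving −¼ ln(0.931034) = 0.017865.
d = 0.185782 + 0.017865 = 0.203647.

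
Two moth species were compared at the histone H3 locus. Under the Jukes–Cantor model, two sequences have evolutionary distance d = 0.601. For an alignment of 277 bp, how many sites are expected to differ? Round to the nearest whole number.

Invert JC69: p = (3/4)(1 − e^(−4d/3)) = 0.75 × (1 − e^(-0.801333)) = 0.75 × (1 − 0.448730) = 0.413453.
Expected differing sites = pL ≈ 0.413453 × 277 = 114.526481 ≈ 115.

115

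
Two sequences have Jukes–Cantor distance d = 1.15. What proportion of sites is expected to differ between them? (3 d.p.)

p = (3/4)(1 − e^(−4d/3)) = 0.75 × (1 − e^(-1.533333)) = 0.75 × (1 − 0.215815) = 0.588139.

0.588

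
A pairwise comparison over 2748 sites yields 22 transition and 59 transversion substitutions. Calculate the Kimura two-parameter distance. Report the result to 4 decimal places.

0.0301

P = 22/2748 ≈ 0.008006 and Q = 59/2748 ≈ 0.02147.
Under the Kimura two-parameter model, d = −½ ln(1 − 2P − Q) − ¼ ln(1 − 2Q).
1 − 2P − Q = 0.962518, giving −½ ln(0.962518) = 0.019101.
1 − 2Q = 0.95706, giving −¼ ln(0.95706) = 0.010972.
d = 0.019101 + 0.010972 = 0.030073.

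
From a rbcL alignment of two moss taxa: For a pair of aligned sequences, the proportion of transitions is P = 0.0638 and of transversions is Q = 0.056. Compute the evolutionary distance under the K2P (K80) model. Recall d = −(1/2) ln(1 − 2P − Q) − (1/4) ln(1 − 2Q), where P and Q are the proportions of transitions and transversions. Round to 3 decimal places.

Under the Kimura two-parameter model, d = −½ ln(1 − 2P − Q) − ¼ ln(1 − 2Q).
1 − 2P − Q = 0.8164, giving −½ ln(0.8164) = 0.101425.
1 − 2Q = 0.888, giving −¼ ln(0.888) = 0.029696.
d = 0.101425 + 0.029696 = 0.131121.

0.131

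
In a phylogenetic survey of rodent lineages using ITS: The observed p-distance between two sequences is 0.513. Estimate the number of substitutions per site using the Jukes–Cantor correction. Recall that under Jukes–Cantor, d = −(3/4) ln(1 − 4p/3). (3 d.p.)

d = −(3/4) ln(1 − 4p/3) = −0.75 ln(1 − 0.684) = −0.75 ln(0.316)
  = −0.75 × (-1.152013) = 0.864010 substitutions/site.

0.864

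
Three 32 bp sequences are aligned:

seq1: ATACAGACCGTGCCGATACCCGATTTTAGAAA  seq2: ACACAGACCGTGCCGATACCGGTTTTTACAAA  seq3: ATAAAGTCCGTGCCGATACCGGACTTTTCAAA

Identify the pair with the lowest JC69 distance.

seq1 and seq2

seq1–seq2: 4/32 differ, p = 0.125, d = 0.137.
seq1–seq3: 6/32 differ, p = 0.188, d = 0.216.
seq2–seq3: 6/32 differ, p = 0.188, d = 0.216.
The smallest distance is between seq1 and seq2.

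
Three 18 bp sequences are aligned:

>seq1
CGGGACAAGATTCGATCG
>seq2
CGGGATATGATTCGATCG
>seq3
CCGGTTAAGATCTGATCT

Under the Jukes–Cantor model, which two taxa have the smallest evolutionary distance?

seq1–seq2: 2/18 differ, p = 0.111, d = 0.120.
seq1–seq3: 6/18 differ, p = 0.333, d = 0.441.
seq2–seq3: 6/18 differ, p = 0.333, d = 0.441.
The smallest distance is between seq1 and seq2.

seq1 and seq2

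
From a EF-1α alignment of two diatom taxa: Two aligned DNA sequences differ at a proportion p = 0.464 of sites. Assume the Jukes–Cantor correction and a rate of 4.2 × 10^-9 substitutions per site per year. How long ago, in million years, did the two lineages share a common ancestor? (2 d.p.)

86.08

d = −(3/4) ln(1 − 4p/3) = −0.75 ln(1 − 0.618667) = −0.75 ln(0.381333)
  = −0.75 × (-0.964082) = 0.723062 substitutions/site.
Under a molecular clock d = 2μt, so t = d/(2μ) = 0.723062 / (2 × 4.2 × 10^-9) = 86.08 million years.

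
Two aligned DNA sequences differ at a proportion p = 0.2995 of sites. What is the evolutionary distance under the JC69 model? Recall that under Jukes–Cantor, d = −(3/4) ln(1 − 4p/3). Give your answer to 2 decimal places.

0.38

d = −(3/4) ln(1 − 4p/3) = −0.75 ln(1 − 0.399333) = −0.75 ln(0.600667)
  = −0.75 × (-0.509715) = 0.382286 substitutions/site.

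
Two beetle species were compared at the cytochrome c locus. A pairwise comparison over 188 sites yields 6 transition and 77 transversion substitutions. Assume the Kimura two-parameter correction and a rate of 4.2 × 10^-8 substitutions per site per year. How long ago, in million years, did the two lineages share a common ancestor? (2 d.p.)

8.91

P = 6/188 ≈ 0.031915 and Q = 77/188 ≈ 0.409574.
Under the Kimura two-parameter model, d = −½ ln(1 − 2P − Q) − ¼ ln(1 − 2Q).
1 − 2P − Q = 0.526596, giving −½ ln(0.526596) = 0.320661.
1 − 2Q = 0.180852, giving −¼ ln(0.180852) = 0.427519.
d = 0.320661 + 0.427519 = 0.748180.
Under a molecular clock d = 2μt, so t = d/(2μ) = 0.748180 / (2 × 4.2 × 10^-8) = 8.91 million years.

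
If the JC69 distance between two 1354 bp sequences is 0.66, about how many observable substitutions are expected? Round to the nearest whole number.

594

Invert JC69: p = (3/4)(1 − e^(−4d/3)) = 0.75 × (1 − e^(-0.88)) = 0.75 × (1 − 0.414783) = 0.438913.
Expected differing sites = pL ≈ 0.438913 × 1354 = 594.288202 ≈ 594.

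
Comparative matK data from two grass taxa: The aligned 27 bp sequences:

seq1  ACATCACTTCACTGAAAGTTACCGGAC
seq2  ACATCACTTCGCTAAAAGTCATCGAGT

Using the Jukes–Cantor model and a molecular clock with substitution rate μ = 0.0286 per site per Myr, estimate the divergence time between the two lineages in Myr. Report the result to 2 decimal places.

The sequences differ at 7 of 27 sites (11, 14, 20, 22, 25, 26, 27), so p = 7/27 ≈ 0.259259.
d = −(3/4) ln(1 − 4p/3) = −0.75 ln(1 − 0.345679) = −0.75 ln(0.654321)
  = −0.75 × (-0.424157) = 0.318118 substitutions/site.
Under a molecular clock d = 2μt, so t = d/(2μ) = 0.318118 / (2 × 0.0286) = 5.56 Myr.

5.56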